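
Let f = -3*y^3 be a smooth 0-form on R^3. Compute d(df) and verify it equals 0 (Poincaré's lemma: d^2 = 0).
d(df) = 0

Step 1: df = sum_i (∂f/∂x_i) dx_i = (0) dx + (-9*y^2) dy + (0) dz.
Step 2: Apply d again. Using the 1-form formula, the coefficient of dx ∧ dy in d(df) is ∂^2 f/∂x ∂y - ∂^2 f/∂y ∂x = (0) - (0) = 0 (equality of mixed partials for smooth f).
Similarly for dx ∧ dz and dy ∧ dz — all coefficients vanish. So d(df) = 0.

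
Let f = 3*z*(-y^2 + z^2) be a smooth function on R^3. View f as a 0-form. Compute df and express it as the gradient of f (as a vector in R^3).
df = (0) dx + (-6*y*z) dy + (-3*y^2 + 9*z^2) dz; grad f = (0, -6*y*z, -3*y^2 + 9*z^2)

For a 0-form f, d f = (∂f/∂x) dx + (∂f/∂y) dy + (∂f/∂z) dz. The components of the vector representation are exactly the entries of grad f in Cartesian coordinates:
  ∂f/∂x = 0
  ∂f/∂y = -6*y*z
  ∂f/∂z = -3*y^2 + 9*z^2.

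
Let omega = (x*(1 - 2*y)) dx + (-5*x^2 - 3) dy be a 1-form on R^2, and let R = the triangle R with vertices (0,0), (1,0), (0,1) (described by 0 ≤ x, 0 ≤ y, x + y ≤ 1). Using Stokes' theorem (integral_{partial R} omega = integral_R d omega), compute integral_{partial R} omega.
integral_(partial R) omega = -4/3

Stokes: integral_partial_R omega = integral_R d omega with d omega = (∂Q/∂x - ∂P/∂y) dx ∧ dy.
  ∂Q/∂x = -10*x
  ∂P/∂y = -2*x
  integrand = ∂Q/∂x - ∂P/∂y = -8*x.
Integrating over R: integral_0^1 integral_0^{1-x} (-8*x) dy dx = -4/3.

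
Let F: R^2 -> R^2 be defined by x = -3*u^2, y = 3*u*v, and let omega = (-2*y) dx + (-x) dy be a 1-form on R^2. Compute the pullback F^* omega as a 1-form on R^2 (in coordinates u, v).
F^* omega = (45*u^2*v) du + (9*u^3) dv

Using F^*(f dg) = (f ∘ F) d(g ∘ F), substitute each coordinate x_i by F_i(u, v) in f_i, and replace dx_i by d F_i = (∂F_i/∂u) du + (∂F_i/∂v) dv.
  For the x component: f_1(F) = -6*u*v; d F_1 = (-6*u) du + (0) dv
  For the y component: f_2(F) = 3*u^2; d F_2 = (3*v) du + (3*u) dv
Combining and collecting du, dv coefficients:
  coeff of du: 45*u^2*v
  coeff of dv: 9*u^3
F^* omega = (45*u^2*v) du + (9*u^3) dv.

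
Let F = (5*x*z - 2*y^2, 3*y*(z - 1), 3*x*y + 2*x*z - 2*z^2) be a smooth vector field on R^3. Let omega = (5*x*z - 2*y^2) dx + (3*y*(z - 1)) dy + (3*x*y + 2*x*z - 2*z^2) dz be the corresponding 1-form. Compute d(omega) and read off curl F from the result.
d(omega) = (3*x - 3*y) dy ∧ dz + (5*x - 3*y - 2*z) dz ∧ dx + (4*y) dx ∧ dy; curl F = (3*x - 3*y, 5*x - 3*y - 2*z, 4*y)

d omega = sum_{i<j} (∂f_j/∂x_i - ∂f_i/∂x_j) dx_i ∧ dx_j. Under the identification (dy ∧ dz, dz ∧ dx, dx ∧ dy) ↔ (e_x, e_y, e_z), the coefficients are exactly the components of curl F. Compute:
  ∂R/∂y - ∂Q/∂z = (3*x) - (3*y) = 3*x - 3*y
  ∂P/∂z - ∂R/∂x = (5*x) - (3*y + 2*z) = 5*x - 3*y - 2*z
  ∂Q/∂x - ∂P/∂y = (0) - (-4*y) = 4*y.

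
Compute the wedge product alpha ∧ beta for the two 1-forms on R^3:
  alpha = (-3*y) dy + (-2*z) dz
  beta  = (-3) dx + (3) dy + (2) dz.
alpha ∧ beta = (-9*y) dx ∧ dy + (-6*y + 6*z) dy ∧ dz + (-6*z) dx ∧ dz

Distribute the wedge, using dx_i ∧ dx_j = -dx_j ∧ dx_i and dx_i ∧ dx_i = 0. For each pair (i, j) with i < j, the coefficient of dx_i ∧ dx_j in alpha ∧ beta is (alpha_i * beta_j - alpha_j * beta_i). Collecting: alpha ∧ beta = (-9*y) dx ∧ dy + (-6*y + 6*z) dy ∧ dz + (-6*z) dx ∧ dz.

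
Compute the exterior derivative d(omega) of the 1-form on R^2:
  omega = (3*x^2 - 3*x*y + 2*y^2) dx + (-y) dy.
d(omega) = (3*x - 4*y) dx ∧ dy

For a 1-form omega = sum_i f_i dx_i, the exterior derivative is
  d(omega) = sum_{i < j} (∂f_j/∂x_i - ∂f_i/∂x_j) dx_i ∧ dx_j.
  coefficient of dx ∧ dy: ∂f_2/∂x - ∂f_1/∂y = ∂(-y)/∂x - ∂(3*x^2 - 3*x*y + 2*y^2)/∂y = 3*x - 4*y
Assembling: d(omega) = (3*x - 4*y) dx ∧ dy.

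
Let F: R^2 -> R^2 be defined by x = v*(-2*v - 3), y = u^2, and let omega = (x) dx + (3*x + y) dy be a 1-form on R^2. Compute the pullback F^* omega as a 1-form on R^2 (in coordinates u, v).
F^* omega = (2*u*(u^2 - 6*v^2 - 9*v)) du + (v*(8*v^2 + 18*v + 9)) dv

Using F^*(f dg) = (f ∘ F) d(g ∘ F), substitute each coordinate x_i by F_i(u, v) in f_i, and replace dx_i by d F_i = (∂F_i/∂u) du + (∂F_i/∂v) dv.
  For the x component: f_1(F) = v*(-2*v - 3); d F_1 = (0) du + (-4*v - 3) dv
  For the y component: f_2(F) = u^2 - 6*v^2 - 9*v; d F_2 = (2*u) du + (0) dv
Combining and collecting du, dv coefficients:
  coeff of du: 2*u*(u^2 - 6*v^2 - 9*v)
  coeff of dv: v*(8*v^2 + 18*v + 9)
F^* omega = (2*u*(u^2 - 6*v^2 - 9*v)) du + (v*(8*v^2 + 18*v + 9)) dv.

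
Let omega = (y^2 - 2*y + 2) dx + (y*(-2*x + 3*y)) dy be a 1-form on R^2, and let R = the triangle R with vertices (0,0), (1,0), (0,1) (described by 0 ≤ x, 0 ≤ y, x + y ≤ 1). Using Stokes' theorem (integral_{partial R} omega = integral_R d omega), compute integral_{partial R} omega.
integral_(partial R) omega = 1/3

Stokes: integral_partial_R omega = integral_R d omega with d omega = (∂Q/∂x - ∂P/∂y) dx ∧ dy.
  ∂Q/∂x = -2*y
  ∂P/∂y = 2*y - 2
  integrand = ∂Q/∂x - ∂P/∂y = 2 - 4*y.
Integrating over R: integral_0^1 integral_0^{1-x} (2 - 4*y) dy dx = 1/3.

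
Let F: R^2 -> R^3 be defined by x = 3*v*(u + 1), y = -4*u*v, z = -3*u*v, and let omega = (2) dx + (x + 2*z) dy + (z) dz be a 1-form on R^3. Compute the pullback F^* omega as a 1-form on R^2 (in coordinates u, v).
F^* omega = (3*v*(7*u*v - 4*v + 2)) du + (21*u^2*v - 12*u*v + 6*u + 6) dv

Using F^*(f dg) = (f ∘ F) d(g ∘ F), substitute each coordinate x_i by F_i(u, v) in f_i, and replace dx_i by d F_i = (∂F_i/∂u) du + (∂F_i/∂v) dv.
  For the x component: f_1(F) = 2; d F_1 = (3*v) du + (3*u + 3) dv
  For the y component: f_2(F) = 3*v*(1 - u); d F_2 = (-4*v) du + (-4*u) dv
  For the z component: f_3(F) = -3*u*v; d F_3 = (-3*v) du + (-3*u) dv
Combining and collecting du, dv coefficients:
  coeff of du: 3*v*(7*u*v - 4*v + 2)
  coeff of dv: 21*u^2*v - 12*u*v + 6*u + 6
F^* omega = (3*v*(7*u*v - 4*v + 2)) du + (21*u^2*v - 12*u*v + 6*u + 6) dv.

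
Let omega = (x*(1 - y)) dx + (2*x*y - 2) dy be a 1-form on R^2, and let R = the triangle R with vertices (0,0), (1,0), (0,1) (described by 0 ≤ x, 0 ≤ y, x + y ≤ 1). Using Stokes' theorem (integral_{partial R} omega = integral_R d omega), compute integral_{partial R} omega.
integral_(partial R) omega = 1/2

Stokes: integral_partial_R omega = integral_R d omega with d omega = (∂Q/∂x - ∂P/∂y) dx ∧ dy.
  ∂Q/∂x = 2*y
  ∂P/∂y = -x
  integrand = ∂Q/∂x - ∂P/∂y = x + 2*y.
Integrating over R: integral_0^1 integral_0^{1-x} (x + 2*y) dy dx = 1/2.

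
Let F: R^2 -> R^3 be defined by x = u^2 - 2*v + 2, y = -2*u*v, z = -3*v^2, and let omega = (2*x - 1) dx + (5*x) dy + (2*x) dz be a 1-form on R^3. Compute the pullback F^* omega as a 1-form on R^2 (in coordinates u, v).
F^* omega = (4*u^3 - 10*u^2*v - 8*u*v + 6*u + 20*v^2 - 20*v) du + (-10*u^3 - 12*u^2*v - 4*u^2 + 20*u*v - 20*u + 24*v^2 - 16*v - 6) dv

Using F^*(f dg) = (f ∘ F) d(g ∘ F), substitute each coordinate x_i by F_i(u, v) in f_i, and replace dx_i by d F_i = (∂F_i/∂u) du + (∂F_i/∂v) dv.
  For the x component: f_1(F) = 2*u^2 - 4*v + 3; d F_1 = (2*u) du + (-2) dv
  For the y component: f_2(F) = 5*u^2 - 10*v + 10; d F_2 = (-2*v) du + (-2*u) dv
  For the z component: f_3(F) = 2*u^2 - 4*v + 4; d F_3 = (0) du + (-6*v) dv
Combining and collecting du, dv coefficients:
  coeff of du: 4*u^3 - 10*u^2*v - 8*u*v + 6*u + 20*v^2 - 20*v
  coeff of dv: -10*u^3 - 12*u^2*v - 4*u^2 + 20*u*v - 20*u + 24*v^2 - 16*v - 6
F^* omega = (4*u^3 - 10*u^2*v - 8*u*v + 6*u + 20*v^2 - 20*v) du + (-10*u^3 - 12*u^2*v - 4*u^2 + 20*u*v - 20*u + 24*v^2 - 16*v - 6) dv.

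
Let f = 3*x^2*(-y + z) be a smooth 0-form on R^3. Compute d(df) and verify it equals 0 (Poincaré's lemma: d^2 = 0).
d(df) = 0

Step 1: df = sum_i (∂f/∂x_i) dx_i = (6*x*(-y + z)) dx + (-3*x^2) dy + (3*x^2) dz.
Step 2: Apply d again. Using the 1-form formula, the coefficient of dx ∧ dy in d(df) is ∂^2 f/∂x ∂y - ∂^2 f/∂y ∂x = (-6*x) - (-6*x) = 0 (equality of mixed partials for smooth f).
Similarly for dx ∧ dz and dy ∧ dz — all coefficients vanish. So d(df) = 0.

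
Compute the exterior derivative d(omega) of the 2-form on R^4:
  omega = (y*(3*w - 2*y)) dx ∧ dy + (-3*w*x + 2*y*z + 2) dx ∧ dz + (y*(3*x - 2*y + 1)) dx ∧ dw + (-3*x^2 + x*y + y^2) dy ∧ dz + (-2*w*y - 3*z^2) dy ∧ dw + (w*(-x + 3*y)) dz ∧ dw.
d(omega) = (-3*x + 7*y - 1) dx ∧ dy ∧ dw + (-6*x + y - 2*z) dx ∧ dy ∧ dz + (-w - 3*x) dx ∧ dz ∧ dw + (3*w + 6*z) dy ∧ dz ∧ dw

For a 2-form omega = sum_{i<j} g_{ij} dx_i ∧ dx_j, the exterior derivative is
  d(omega) = sum_{i<j} d(g_{ij}) ∧ dx_i ∧ dx_j = sum_{i<j, k} (∂g_{ij}/∂x_k) dx_k ∧ dx_i ∧ dx_j.
Expand each term, using dx_k ∧ dx_i ∧ dx_j = sgn(permutation) dx_{(a)} ∧ dx_{(b)} ∧ dx_{(c)} with (a < b < c) sorted:
  d(y*(3*w - 2*y)) includes (∂/∂w)(y*(3*w - 2*y)) dw = (3*y) dw, which multiplied by dx ∧ dy gives (3*y) dx ∧ dy ∧ dw
  d(-3*w*x + 2*y*z + 2) includes (∂/∂y)(-3*w*x + 2*y*z + 2) dy = (2*z) dy, which multiplied by dx ∧ dz gives (-2*z) dx ∧ dy ∧ dz
  d(-3*w*x + 2*y*z + 2) includes (∂/∂w)(-3*w*x + 2*y*z + 2) dw = (-3*x) dw, which multiplied by dx ∧ dz gives (-3*x) dx ∧ dz ∧ dw
  d(y*(3*x - 2*y + 1)) includes (∂/∂y)(y*(3*x - 2*y + 1)) dy = (3*x - 4*y + 1) dy, which multiplied by dx ∧ dw gives (-3*x + 4*y - 1) dx ∧ dy ∧ dw
  d(-3*x^2 + x*y + y^2) includes (∂/∂x)(-3*x^2 + x*y + y^2) dx = (-6*x + y) dx, which multiplied by dy ∧ dz gives (-6*x + y) dx ∧ dy ∧ dz
  d(-2*w*y - 3*z^2) includes (∂/∂z)(-2*w*y - 3*z^2) dz = (-6*z) dz, which multiplied by dy ∧ dw gives (6*z) dy ∧ dz ∧ dw
  d(w*(-x + 3*y)) includes (∂/∂x)(w*(-x + 3*y)) dx = (-w) dx, which multiplied by dz ∧ dw gives (-w) dx ∧ dz ∧ dw
  d(w*(-x + 3*y)) includes (∂/∂y)(w*(-x + 3*y)) dy = (3*w) dy, which multiplied by dz ∧ dw gives (3*w) dy ∧ dz ∧ dw
Collecting like 3-forms: d(omega) = (-3*x + 7*y - 1) dx ∧ dy ∧ dw + (-6*x + y - 2*z) dx ∧ dy ∧ dz + (-w - 3*x) dx ∧ dz ∧ dw + (3*w + 6*z) dy ∧ dz ∧ dw.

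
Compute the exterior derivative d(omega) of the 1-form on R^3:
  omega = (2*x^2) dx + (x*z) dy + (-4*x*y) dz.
d(omega) = (z) dx ∧ dy + (-4*y) dx ∧ dz + (-5*x) dy ∧ dz

For a 1-form omega = sum_i f_i dx_i, the exterior derivative is
  d(omega) = sum_{i < j} (∂f_j/∂x_i - ∂f_i/∂x_j) dx_i ∧ dx_j.
  coefficient of dx ∧ dy: ∂f_2/∂x - ∂f_1/∂y = ∂(x*z)/∂x - ∂(2*x^2)/∂y = z
  coefficient of dx ∧ dz: ∂f_3/∂x - ∂f_1/∂z = ∂(-4*x*y)/∂x - ∂(2*x^2)/∂z = -4*y
  coefficient of dy ∧ dz: ∂f_3/∂y - ∂f_2/∂z = ∂(-4*x*y)/∂y - ∂(x*z)/∂z = -5*x
Assembling: d(omega) = (z) dx ∧ dy + (-4*y) dx ∧ dz + (-5*x) dy ∧ dz.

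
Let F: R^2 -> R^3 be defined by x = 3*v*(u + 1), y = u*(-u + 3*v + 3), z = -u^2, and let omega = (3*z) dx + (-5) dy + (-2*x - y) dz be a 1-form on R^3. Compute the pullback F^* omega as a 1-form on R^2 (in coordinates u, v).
F^* omega = (-2*u^3 + 9*u^2*v + 6*u^2 + 12*u*v + 10*u - 15*v - 15) du + (3*u*(-3*u^2 - 3*u - 5)) dv

Using F^*(f dg) = (f ∘ F) d(g ∘ F), substitute each coordinate x_i by F_i(u, v) in f_i, and replace dx_i by d F_i = (∂F_i/∂u) du + (∂F_i/∂v) dv.
  For the x component: f_1(F) = -3*u^2; d F_1 = (3*v) du + (3*u + 3) dv
  For the y component: f_2(F) = -5; d F_2 = (-2*u + 3*v + 3) du + (3*u) dv
  For the z component: f_3(F) = u^2 - 9*u*v - 3*u - 6*v; d F_3 = (-2*u) du + (0) dv
Combining and collecting du, dv coefficients:
  coeff of du: -2*u^3 + 9*u^2*v + 6*u^2 + 12*u*v + 10*u - 15*v - 15
  coeff of dv: 3*u*(-3*u^2 - 3*u - 5)
F^* omega = (-2*u^3 + 9*u^2*v + 6*u^2 + 12*u*v + 10*u - 15*v - 15) du + (3*u*(-3*u^2 - 3*u - 5)) dv.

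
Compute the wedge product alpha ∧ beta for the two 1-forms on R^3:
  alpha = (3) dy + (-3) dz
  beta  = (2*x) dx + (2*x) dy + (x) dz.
alpha ∧ beta = (-6*x) dx ∧ dy + (9*x) dy ∧ dz + (6*x) dx ∧ dz

Distribute the wedge, using dx_i ∧ dx_j = -dx_j ∧ dx_i and dx_i ∧ dx_i = 0. For each pair (i, j) with i < j, the coefficient of dx_i ∧ dx_j in alpha ∧ beta is (alpha_i * beta_j - alpha_j * beta_i). Collecting: alpha ∧ beta = (-6*x) dx ∧ dy + (9*x) dy ∧ dz + (6*x) dx ∧ dz.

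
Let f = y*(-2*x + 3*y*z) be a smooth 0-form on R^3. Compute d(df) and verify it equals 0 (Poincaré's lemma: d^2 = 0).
d(df) = 0

Step 1: df = sum_i (∂f/∂x_i) dx_i = (-2*y) dx + (-2*x + 6*y*z) dy + (3*y^2) dz.
Step 2: Apply d again. Using the 1-form formula, the coefficient of dx ∧ dy in d(df) is ∂^2 f/∂x ∂y - ∂^2 f/∂y ∂x = (-2) - (-2) = 0 (equality of mixed partials for smooth f).
Similarly for dx ∧ dz and dy ∧ dz — all coefficients vanish. So d(df) = 0.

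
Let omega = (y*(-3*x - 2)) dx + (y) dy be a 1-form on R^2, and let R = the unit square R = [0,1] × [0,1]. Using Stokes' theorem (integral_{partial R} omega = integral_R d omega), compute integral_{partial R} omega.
integral_(partial R) omega = 7/2

Stokes: integral_partial_R omega = integral_R d omega with d omega = (∂Q/∂x - ∂P/∂y) dx ∧ dy.
  ∂Q/∂x = 0
  ∂P/∂y = -3*x - 2
  integrand = ∂Q/∂x - ∂P/∂y = 3*x + 2.
Integrating over R: integral_0^1 integral_0^1 (3*x + 2) dx dy = 7/2.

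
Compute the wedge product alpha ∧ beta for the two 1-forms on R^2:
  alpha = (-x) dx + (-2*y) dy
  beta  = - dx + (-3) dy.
alpha ∧ beta = (3*x - 2*y) dx ∧ dy

Distribute the wedge, using dx_i ∧ dx_j = -dx_j ∧ dx_i and dx_i ∧ dx_i = 0. For each pair (i, j) with i < j, the coefficient of dx_i ∧ dx_j in alpha ∧ beta is (alpha_i * beta_j - alpha_j * beta_i). Collecting: alpha ∧ beta = (3*x - 2*y) dx ∧ dy.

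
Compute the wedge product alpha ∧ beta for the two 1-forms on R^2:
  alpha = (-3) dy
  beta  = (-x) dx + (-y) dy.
alpha ∧ beta = (-3*x) dx ∧ dy

Distribute the wedge, using dx_i ∧ dx_j = -dx_j ∧ dx_i and dx_i ∧ dx_i = 0. For each pair (i, j) with i < j, the coefficient of dx_i ∧ dx_j in alpha ∧ beta is (alpha_i * beta_j - alpha_j * beta_i). Collecting: alpha ∧ beta = (-3*x) dx ∧ dy.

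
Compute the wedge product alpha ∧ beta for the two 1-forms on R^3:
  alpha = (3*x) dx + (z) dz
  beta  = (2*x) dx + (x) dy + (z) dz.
alpha ∧ beta = (3*x^2) dx ∧ dy + (x*z) dx ∧ dz + (-x*z) dy ∧ dz

Distribute the wedge, using dx_i ∧ dx_j = -dx_j ∧ dx_i and dx_i ∧ dx_i = 0. For each pair (i, j) with i < j, the coefficient of dx_i ∧ dx_j in alpha ∧ beta is (alpha_i * beta_j - alpha_j * beta_i). Collecting: alpha ∧ beta = (3*x^2) dx ∧ dy + (x*z) dx ∧ dz + (-x*z) dy ∧ dz.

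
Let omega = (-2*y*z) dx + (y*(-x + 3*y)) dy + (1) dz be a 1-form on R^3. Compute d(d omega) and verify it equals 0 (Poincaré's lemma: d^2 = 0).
d(d omega) = 0

Step 1: d omega = sum_{i<j} (∂f_j/∂x_i - ∂f_i/∂x_j) dx_i ∧ dx_j:
  coeff of dx ∧ dy: -y + 2*z
  coeff of dx ∧ dz: 2*y
  coeff of dy ∧ dz: 0
Step 2: Apply d again to each 2-form coefficient. The only possible 3-form in R^3 is dx ∧ dy ∧ dz, with coefficient
  ∂(coeff of dy∧dz)/∂x - ∂(coeff of dx∧dz)/∂y + ∂(coeff of dx∧dy)/∂z
  = ∂/∂x (0) - ∂/∂y (2*y) + ∂/∂z (-y + 2*z).
Each of these terms simplifies to sums of mixed partials that cancel in pairs. The result is 0 (by equality of mixed partials for smooth functions — Schwarz / Clairaut).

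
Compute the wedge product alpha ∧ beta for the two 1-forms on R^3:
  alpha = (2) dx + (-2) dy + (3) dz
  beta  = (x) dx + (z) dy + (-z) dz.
alpha ∧ beta = (2*x + 2*z) dx ∧ dy + (-3*x - 2*z) dx ∧ dz + (-z) dy ∧ dz

Distribute the wedge, using dx_i ∧ dx_j = -dx_j ∧ dx_i and dx_i ∧ dx_i = 0. For each pair (i, j) with i < j, the coefficient of dx_i ∧ dx_j in alpha ∧ beta is (alpha_i * beta_j - alpha_j * beta_i). Collecting: alpha ∧ beta = (2*x + 2*z) dx ∧ dy + (-3*x - 2*z) dx ∧ dz + (-z) dy ∧ dz.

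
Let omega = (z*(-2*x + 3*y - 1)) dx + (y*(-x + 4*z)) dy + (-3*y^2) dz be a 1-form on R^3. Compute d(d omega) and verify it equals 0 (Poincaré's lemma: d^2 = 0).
d(d omega) = 0

Step 1: d omega = sum_{i<j} (∂f_j/∂x_i - ∂f_i/∂x_j) dx_i ∧ dx_j:
  coeff of dx ∧ dy: -y - 3*z
  coeff of dx ∧ dz: 2*x - 3*y + 1
  coeff of dy ∧ dz: -10*y
Step 2: Apply d again to each 2-form coefficient. The only possible 3-form in R^3 is dx ∧ dy ∧ dz, with coefficient
  ∂(coeff of dy∧dz)/∂x - ∂(coeff of dx∧dz)/∂y + ∂(coeff of dx∧dy)/∂z
  = ∂/∂x (-10*y) - ∂/∂y (2*x - 3*y + 1) + ∂/∂z (-y - 3*z).
Each of these terms simplifies to sums of mixed partials that cancel in pairs. The result is 0 (by equality of mixed partials for smooth functions — Schwarz / Clairaut).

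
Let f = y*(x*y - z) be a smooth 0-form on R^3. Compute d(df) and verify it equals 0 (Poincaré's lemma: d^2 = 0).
d(df) = 0

Step 1: df = sum_i (∂f/∂x_i) dx_i = (y^2) dx + (2*x*y - z) dy + (-y) dz.
Step 2: Apply d again. Using the 1-form formula, the coefficient of dx ∧ dy in d(df) is ∂^2 f/∂x ∂y - ∂^2 f/∂y ∂x = (2*y) - (2*y) = 0 (equality of mixed partials for smooth f).
Similarly for dx ∧ dz and dy ∧ dz — all coefficients vanish. So d(df) = 0.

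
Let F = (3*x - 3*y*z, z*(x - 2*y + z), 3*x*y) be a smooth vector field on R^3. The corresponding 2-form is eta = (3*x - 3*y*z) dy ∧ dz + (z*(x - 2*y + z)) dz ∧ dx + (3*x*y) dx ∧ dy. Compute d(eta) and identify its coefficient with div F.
d(eta) = (3 - 2*z) dx ∧ dy ∧ dz; div F = 3 - 2*z

For a 2-form in R^3 of the form above, applying d gives a 3-form with coefficient ∂P/∂x + ∂Q/∂y + ∂R/∂z:
  ∂P/∂x = 3
  ∂Q/∂y = -2*z
  ∂R/∂z = 0
Sum = 3 - 2*z, which is exactly div F.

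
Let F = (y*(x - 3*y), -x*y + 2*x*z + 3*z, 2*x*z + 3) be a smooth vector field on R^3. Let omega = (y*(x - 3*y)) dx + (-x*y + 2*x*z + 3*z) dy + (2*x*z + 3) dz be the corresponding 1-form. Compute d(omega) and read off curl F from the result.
d(omega) = (-2*x - 3) dy ∧ dz + (-2*z) dz ∧ dx + (-x + 5*y + 2*z) dx ∧ dy; curl F = (-2*x - 3, -2*z, -x + 5*y + 2*z)

d omega = sum_{i<j} (∂f_j/∂x_i - ∂f_i/∂x_j) dx_i ∧ dx_j. Under the identification (dy ∧ dz, dz ∧ dx, dx ∧ dy) ↔ (e_x, e_y, e_z), the coefficients are exactly the components of curl F. Compute:
  ∂R/∂y - ∂Q/∂z = (0) - (2*x + 3) = -2*x - 3
  ∂P/∂z - ∂R/∂x = (0) - (2*z) = -2*z
  ∂Q/∂x - ∂P/∂y = (-y + 2*z) - (x - 6*y) = -x + 5*y + 2*z.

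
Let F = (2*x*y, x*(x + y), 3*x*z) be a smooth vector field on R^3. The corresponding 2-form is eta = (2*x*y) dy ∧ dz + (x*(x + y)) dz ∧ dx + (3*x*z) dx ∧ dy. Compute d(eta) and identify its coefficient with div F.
d(eta) = (4*x + 2*y) dx ∧ dy ∧ dz; div F = 4*x + 2*y

For a 2-form in R^3 of the form above, applying d gives a 3-form with coefficient ∂P/∂x + ∂Q/∂y + ∂R/∂z:
  ∂P/∂x = 2*y
  ∂Q/∂y = x
  ∂R/∂z = 3*x
Sum = 4*x + 2*y, which is exactly div F.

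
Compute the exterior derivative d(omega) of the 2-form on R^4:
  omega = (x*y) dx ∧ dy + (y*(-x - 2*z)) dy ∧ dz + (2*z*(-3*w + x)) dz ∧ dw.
d(omega) = (-y) dx ∧ dy ∧ dz + (2*z) dx ∧ dz ∧ dw

For a 2-form omega = sum_{i<j} g_{ij} dx_i ∧ dx_j, the exterior derivative is
  d(omega) = sum_{i<j} d(g_{ij}) ∧ dx_i ∧ dx_j = sum_{i<j, k} (∂g_{ij}/∂x_k) dx_k ∧ dx_i ∧ dx_j.
Expand each term, using dx_k ∧ dx_i ∧ dx_j = sgn(permutation) dx_{(a)} ∧ dx_{(b)} ∧ dx_{(c)} with (a < b < c) sorted:
  d(y*(-x - 2*z)) includes (∂/∂x)(y*(-x - 2*z)) dx = (-y) dx, which multiplied by dy ∧ dz gives (-y) dx ∧ dy ∧ dz
  d(2*z*(-3*w + x)) includes (∂/∂x)(2*z*(-3*w + x)) dx = (2*z) dx, which multiplied by dz ∧ dw gives (2*z) dx ∧ dz ∧ dw
Collecting like 3-forms: d(omega) = (-y) dx ∧ dy ∧ dz + (2*z) dx ∧ dz ∧ dw.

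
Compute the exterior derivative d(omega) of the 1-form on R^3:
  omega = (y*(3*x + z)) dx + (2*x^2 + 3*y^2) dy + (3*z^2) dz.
d(omega) = (x - z) dx ∧ dy + (-y) dx ∧ dz

For a 1-form omega = sum_i f_i dx_i, the exterior derivative is
  d(omega) = sum_{i < j} (∂f_j/∂x_i - ∂f_i/∂x_j) dx_i ∧ dx_j.
  coefficient of dx ∧ dy: ∂f_2/∂x - ∂f_1/∂y = ∂(2*x^2 + 3*y^2)/∂x - ∂(y*(3*x + z))/∂y = x - z
  coefficient of dx ∧ dz: ∂f_3/∂x - ∂f_1/∂z = ∂(3*z^2)/∂x - ∂(y*(3*x + z))/∂z = -y
Assembling: d(omega) = (x - z) dx ∧ dy + (-y) dx ∧ dz.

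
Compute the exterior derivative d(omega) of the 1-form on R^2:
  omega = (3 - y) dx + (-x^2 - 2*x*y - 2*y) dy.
d(omega) = (-2*x - 2*y + 1) dx ∧ dy

For a 1-form omega = sum_i f_i dx_i, the exterior derivative is
  d(omega) = sum_{i < j} (∂f_j/∂x_i - ∂f_i/∂x_j) dx_i ∧ dx_j.
  coefficient of dx ∧ dy: ∂f_2/∂x - ∂f_1/∂y = ∂(-x^2 - 2*x*y - 2*y)/∂x - ∂(3 - y)/∂y = -2*x - 2*y + 1
Assembling: d(omega) = (-2*x - 2*y + 1) dx ∧ dy.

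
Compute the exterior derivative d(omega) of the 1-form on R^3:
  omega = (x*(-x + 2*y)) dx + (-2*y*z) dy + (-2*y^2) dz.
d(omega) = (-2*x) dx ∧ dy + (-2*y) dy ∧ dz

For a 1-form omega = sum_i f_i dx_i, the exterior derivative is
  d(omega) = sum_{i < j} (∂f_j/∂x_i - ∂f_i/∂x_j) dx_i ∧ dx_j.
  coefficient of dx ∧ dy: ∂f_2/∂x - ∂f_1/∂y = ∂(-2*y*z)/∂x - ∂(x*(-x + 2*y))/∂y = -2*x
  coefficient of dy ∧ dz: ∂f_3/∂y - ∂f_2/∂z = ∂(-2*y^2)/∂y - ∂(-2*y*z)/∂z = -2*y
Assembling: d(omega) = (-2*x) dx ∧ dy + (-2*y) dy ∧ dz.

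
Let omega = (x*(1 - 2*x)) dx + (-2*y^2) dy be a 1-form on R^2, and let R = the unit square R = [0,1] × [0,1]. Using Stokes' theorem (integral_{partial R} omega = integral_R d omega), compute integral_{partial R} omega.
integral_(partial R) omega = 0

Stokes: integral_partial_R omega = integral_R d omega with d omega = (∂Q/∂x - ∂P/∂y) dx ∧ dy.
  ∂Q/∂x = 0
  ∂P/∂y = 0
  integrand = ∂Q/∂x - ∂P/∂y = 0.
Integrating over R: integral_0^1 integral_0^1 (0) dx dy = 0.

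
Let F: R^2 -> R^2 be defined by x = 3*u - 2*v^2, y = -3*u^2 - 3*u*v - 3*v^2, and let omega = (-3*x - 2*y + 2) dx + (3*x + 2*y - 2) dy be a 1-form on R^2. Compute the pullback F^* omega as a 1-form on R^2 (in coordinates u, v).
F^* omega = (36*u^3 + 54*u^2*v - 36*u^2 + 90*u*v^2 - 9*u*v - 15*u + 36*v^3 + 36*v^2 + 6*v + 6) du + (18*u^3 + 30*u^2*v - 27*u^2 + 48*u*v^2 - 18*u*v + 6*u + 24*v^3 + 4*v) dv

Using F^*(f dg) = (f ∘ F) d(g ∘ F), substitute each coordinate x_i by F_i(u, v) in f_i, and replace dx_i by d F_i = (∂F_i/∂u) du + (∂F_i/∂v) dv.
  For the x component: f_1(F) = 6*u^2 + 6*u*v - 9*u + 12*v^2 + 2; d F_1 = (3) du + (-4*v) dv
  For the y component: f_2(F) = -6*u^2 - 6*u*v + 9*u - 12*v^2 - 2; d F_2 = (-6*u - 3*v) du + (-3*u - 6*v) dv
Combining and collecting du, dv coefficients:
  coeff of du: 36*u^3 + 54*u^2*v - 36*u^2 + 90*u*v^2 - 9*u*v - 15*u + 36*v^3 + 36*v^2 + 6*v + 6
  coeff of dv: 18*u^3 + 30*u^2*v - 27*u^2 + 48*u*v^2 - 18*u*v + 6*u + 24*v^3 + 4*v
F^* omega = (36*u^3 + 54*u^2*v - 36*u^2 + 90*u*v^2 - 9*u*v - 15*u + 36*v^3 + 36*v^2 + 6*v + 6) du + (18*u^3 + 30*u^2*v - 27*u^2 + 48*u*v^2 - 18*u*v + 6*u + 24*v^3 + 4*v) dv.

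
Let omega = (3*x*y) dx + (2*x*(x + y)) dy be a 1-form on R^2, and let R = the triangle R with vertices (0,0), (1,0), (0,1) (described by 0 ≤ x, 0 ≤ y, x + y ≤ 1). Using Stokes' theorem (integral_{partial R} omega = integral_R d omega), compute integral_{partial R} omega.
integral_(partial R) omega = 1/2

Stokes: integral_partial_R omega = integral_R d omega with d omega = (∂Q/∂x - ∂P/∂y) dx ∧ dy.
  ∂Q/∂x = 4*x + 2*y
  ∂P/∂y = 3*x
  integrand = ∂Q/∂x - ∂P/∂y = x + 2*y.
Integrating over R: integral_0^1 integral_0^{1-x} (x + 2*y) dy dx = 1/2.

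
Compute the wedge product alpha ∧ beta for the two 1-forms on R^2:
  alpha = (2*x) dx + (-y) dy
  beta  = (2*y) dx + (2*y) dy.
alpha ∧ beta = (2*y*(2*x + y)) dx ∧ dy

Distribute the wedge, using dx_i ∧ dx_j = -dx_j ∧ dx_i and dx_i ∧ dx_i = 0. For each pair (i, j) with i < j, the coefficient of dx_i ∧ dx_j in alpha ∧ beta is (alpha_i * beta_j - alpha_j * beta_i). Collecting: alpha ∧ beta = (2*y*(2*x + y)) dx ∧ dy.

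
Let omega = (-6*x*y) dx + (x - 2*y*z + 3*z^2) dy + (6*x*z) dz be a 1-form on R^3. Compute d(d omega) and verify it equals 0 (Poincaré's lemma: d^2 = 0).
d(d omega) = 0

Step 1: d omega = sum_{i<j} (∂f_j/∂x_i - ∂f_i/∂x_j) dx_i ∧ dx_j:
  coeff of dx ∧ dy: 6*x + 1
  coeff of dx ∧ dz: 6*z
  coeff of dy ∧ dz: 2*y - 6*z
Step 2: Apply d again to each 2-form coefficient. The only possible 3-form in R^3 is dx ∧ dy ∧ dz, with coefficient
  ∂(coeff of dy∧dz)/∂x - ∂(coeff of dx∧dz)/∂y + ∂(coeff of dx∧dy)/∂z
  = ∂/∂x (2*y - 6*z) - ∂/∂y (6*z) + ∂/∂z (6*x + 1).
Each of these terms simplifies to sums of mixed partials that cancel in pairs. The result is 0 (by equality of mixed partials for smooth functions — Schwarz / Clairaut).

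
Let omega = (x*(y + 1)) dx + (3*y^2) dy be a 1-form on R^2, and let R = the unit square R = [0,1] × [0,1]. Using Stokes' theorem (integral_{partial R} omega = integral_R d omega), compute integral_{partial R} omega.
integral_(partial R) omega = -1/2

Stokes: integral_partial_R omega = integral_R d omega with d omega = (∂Q/∂x - ∂P/∂y) dx ∧ dy.
  ∂Q/∂x = 0
  ∂P/∂y = x
  integrand = ∂Q/∂x - ∂P/∂y = -x.
Integrating over R: integral_0^1 integral_0^1 (-x) dx dy = -1/2.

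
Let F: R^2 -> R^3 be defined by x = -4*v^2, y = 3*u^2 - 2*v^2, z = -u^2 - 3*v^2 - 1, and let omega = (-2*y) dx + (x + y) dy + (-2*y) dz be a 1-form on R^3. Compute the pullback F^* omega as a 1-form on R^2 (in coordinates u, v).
F^* omega = (30*u^3 - 44*u*v^2) du + (72*u^2*v - 32*v^3) dv

Using F^*(f dg) = (f ∘ F) d(g ∘ F), substitute each coordinate x_i by F_i(u, v) in f_i, and replace dx_i by d F_i = (∂F_i/∂u) du + (∂F_i/∂v) dv.
  For the x component: f_1(F) = -6*u^2 + 4*v^2; d F_1 = (0) du + (-8*v) dv
  For the y component: f_2(F) = 3*u^2 - 6*v^2; d F_2 = (6*u) du + (-4*v) dv
  For the z component: f_3(F) = -6*u^2 + 4*v^2; d F_3 = (-2*u) du + (-6*v) dv
Combining and collecting du, dv coefficients:
  coeff of du: 30*u^3 - 44*u*v^2
  coeff of dv: 72*u^2*v - 32*v^3
F^* omega = (30*u^3 - 44*u*v^2) du + (72*u^2*v - 32*v^3) dv.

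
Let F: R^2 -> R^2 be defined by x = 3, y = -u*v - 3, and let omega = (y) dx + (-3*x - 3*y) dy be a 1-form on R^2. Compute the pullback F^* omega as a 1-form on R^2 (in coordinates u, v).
F^* omega = (-3*u*v^2) du + (-3*u^2*v) dv

Using F^*(f dg) = (f ∘ F) d(g ∘ F), substitute each coordinate x_i by F_i(u, v) in f_i, and replace dx_i by d F_i = (∂F_i/∂u) du + (∂F_i/∂v) dv.
  For the x component: f_1(F) = -u*v - 3; d F_1 = (0) du + (0) dv
  For the y component: f_2(F) = 3*u*v; d F_2 = (-v) du + (-u) dv
Combining and collecting du, dv coefficients:
  coeff of du: -3*u*v^2
  coeff of dv: -3*u^2*v
F^* omega = (-3*u*v^2) du + (-3*u^2*v) dv.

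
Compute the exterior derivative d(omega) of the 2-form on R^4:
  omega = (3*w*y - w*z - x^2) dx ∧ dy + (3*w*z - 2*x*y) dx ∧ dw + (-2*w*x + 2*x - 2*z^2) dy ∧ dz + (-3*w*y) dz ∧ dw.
d(omega) = (2 - 3*w) dx ∧ dy ∧ dz + (2*x + 3*y - z) dx ∧ dy ∧ dw + (-3*w) dx ∧ dz ∧ dw + (-3*w - 2*x) dy ∧ dz ∧ dw

For a 2-form omega = sum_{i<j} g_{ij} dx_i ∧ dx_j, the exterior derivative is
  d(omega) = sum_{i<j} d(g_{ij}) ∧ dx_i ∧ dx_j = sum_{i<j, k} (∂g_{ij}/∂x_k) dx_k ∧ dx_i ∧ dx_j.
Expand each term, using dx_k ∧ dx_i ∧ dx_j = sgn(permutation) dx_{(a)} ∧ dx_{(b)} ∧ dx_{(c)} with (a < b < c) sorted:
  d(3*w*y - w*z - x^2) includes (∂/∂z)(3*w*y - w*z - x^2) dz = (-w) dz, which multiplied by dx ∧ dy gives (-w) dx ∧ dy ∧ dz
  d(3*w*y - w*z - x^2) includes (∂/∂w)(3*w*y - w*z - x^2) dw = (3*y - z) dw, which multiplied by dx ∧ dy gives (3*y - z) dx ∧ dy ∧ dw
  d(3*w*z - 2*x*y) includes (∂/∂y)(3*w*z - 2*x*y) dy = (-2*x) dy, which multiplied by dx ∧ dw gives (2*x) dx ∧ dy ∧ dw
  d(3*w*z - 2*x*y) includes (∂/∂z)(3*w*z - 2*x*y) dz = (3*w) dz, which multiplied by dx ∧ dw gives (-3*w) dx ∧ dz ∧ dw
  d(-2*w*x + 2*x - 2*z^2) includes (∂/∂x)(-2*w*x + 2*x - 2*z^2) dx = (2 - 2*w) dx, which multiplied by dy ∧ dz gives (2 - 2*w) dx ∧ dy ∧ dz
  d(-2*w*x + 2*x - 2*z^2) includes (∂/∂w)(-2*w*x + 2*x - 2*z^2) dw = (-2*x) dw, which multiplied by dy ∧ dz gives (-2*x) dy ∧ dz ∧ dw
  d(-3*w*y) includes (∂/∂y)(-3*w*y) dy = (-3*w) dy, which multiplied by dz ∧ dw gives (-3*w) dy ∧ dz ∧ dw
Collecting like 3-forms: d(omega) = (2 - 3*w) dx ∧ dy ∧ dz + (2*x + 3*y - z) dx ∧ dy ∧ dw + (-3*w) dx ∧ dz ∧ dw + (-3*w - 2*x) dy ∧ dz ∧ dw.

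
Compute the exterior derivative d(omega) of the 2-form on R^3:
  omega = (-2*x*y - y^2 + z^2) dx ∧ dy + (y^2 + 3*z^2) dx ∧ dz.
d(omega) = (-2*y + 2*z) dx ∧ dy ∧ dz

For a 2-form omega = sum_{i<j} g_{ij} dx_i ∧ dx_j, the exterior derivative is
  d(omega) = sum_{i<j} d(g_{ij}) ∧ dx_i ∧ dx_j = sum_{i<j, k} (∂g_{ij}/∂x_k) dx_k ∧ dx_i ∧ dx_j.
Expand each term, using dx_k ∧ dx_i ∧ dx_j = sgn(permutation) dx_{(a)} ∧ dx_{(b)} ∧ dx_{(c)} with (a < b < c) sorted:
  d(-2*x*y - y^2 + z^2) includes (∂/∂z)(-2*x*y - y^2 + z^2) dz = (2*z) dz, which multiplied by dx ∧ dy gives (2*z) dx ∧ dy ∧ dz
  d(y^2 + 3*z^2) includes (∂/∂y)(y^2 + 3*z^2) dy = (2*y) dy, which multiplied by dx ∧ dz gives (-2*y) dx ∧ dy ∧ dz
Collecting like 3-forms: d(omega) = (-2*y + 2*z) dx ∧ dy ∧ dz.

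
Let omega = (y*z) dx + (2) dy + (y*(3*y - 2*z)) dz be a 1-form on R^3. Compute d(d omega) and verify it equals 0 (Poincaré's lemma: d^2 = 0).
d(d omega) = 0

Step 1: d omega = sum_{i<j} (∂f_j/∂x_i - ∂f_i/∂x_j) dx_i ∧ dx_j:
  coeff of dx ∧ dy: -z
  coeff of dx ∧ dz: -y
  coeff of dy ∧ dz: 6*y - 2*z
Step 2: Apply d again to each 2-form coefficient. The only possible 3-form in R^3 is dx ∧ dy ∧ dz, with coefficient
  ∂(coeff of dy∧dz)/∂x - ∂(coeff of dx∧dz)/∂y + ∂(coeff of dx∧dy)/∂z
  = ∂/∂x (6*y - 2*z) - ∂/∂y (-y) + ∂/∂z (-z).
Each of these terms simplifies to sums of mixed partials that cancel in pairs. The result is 0 (by equality of mixed partials for smooth functions — Schwarz / Clairaut).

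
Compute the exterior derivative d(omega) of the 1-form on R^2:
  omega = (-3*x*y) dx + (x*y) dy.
d(omega) = (3*x + y) dx ∧ dy

For a 1-form omega = sum_i f_i dx_i, the exterior derivative is
  d(omega) = sum_{i < j} (∂f_j/∂x_i - ∂f_i/∂x_j) dx_i ∧ dx_j.
  coefficient of dx ∧ dy: ∂f_2/∂x - ∂f_1/∂y = ∂(x*y)/∂x - ∂(-3*x*y)/∂y = 3*x + y
Assembling: d(omega) = (3*x + y) dx ∧ dy.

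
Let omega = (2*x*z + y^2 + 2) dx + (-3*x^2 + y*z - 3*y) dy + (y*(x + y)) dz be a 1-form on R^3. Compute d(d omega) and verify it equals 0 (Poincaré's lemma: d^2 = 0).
d(d omega) = 0

Step 1: d omega = sum_{i<j} (∂f_j/∂x_i - ∂f_i/∂x_j) dx_i ∧ dx_j:
  coeff of dx ∧ dy: -6*x - 2*y
  coeff of dx ∧ dz: -2*x + y
  coeff of dy ∧ dz: x + y
Step 2: Apply d again to each 2-form coefficient. The only possible 3-form in R^3 is dx ∧ dy ∧ dz, with coefficient
  ∂(coeff of dy∧dz)/∂x - ∂(coeff of dx∧dz)/∂y + ∂(coeff of dx∧dy)/∂z
  = ∂/∂x (x + y) - ∂/∂y (-2*x + y) + ∂/∂z (-6*x - 2*y).
Each of these terms simplifies to sums of mixed partials that cancel in pairs. The result is 0 (by equality of mixed partials for smooth functions — Schwarz / Clairaut).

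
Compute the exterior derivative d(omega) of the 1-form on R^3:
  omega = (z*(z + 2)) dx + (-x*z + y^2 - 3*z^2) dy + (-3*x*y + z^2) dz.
d(omega) = (-z) dx ∧ dy + (-3*y - 2*z - 2) dx ∧ dz + (-2*x + 6*z) dy ∧ dz

For a 1-form omega = sum_i f_i dx_i, the exterior derivative is
  d(omega) = sum_{i < j} (∂f_j/∂x_i - ∂f_i/∂x_j) dx_i ∧ dx_j.
  coefficient of dx ∧ dy: ∂f_2/∂x - ∂f_1/∂y = ∂(-x*z + y^2 - 3*z^2)/∂x - ∂(z*(z + 2))/∂y = -z
  coefficient of dx ∧ dz: ∂f_3/∂x - ∂f_1/∂z = ∂(-3*x*y + z^2)/∂x - ∂(z*(z + 2))/∂z = -3*y - 2*z - 2
  coefficient of dy ∧ dz: ∂f_3/∂y - ∂f_2/∂z = ∂(-3*x*y + z^2)/∂y - ∂(-x*z + y^2 - 3*z^2)/∂z = -2*x + 6*z
Assembling: d(omega) = (-z) dx ∧ dy + (-3*y - 2*z - 2) dx ∧ dz + (-2*x + 6*z) dy ∧ dz.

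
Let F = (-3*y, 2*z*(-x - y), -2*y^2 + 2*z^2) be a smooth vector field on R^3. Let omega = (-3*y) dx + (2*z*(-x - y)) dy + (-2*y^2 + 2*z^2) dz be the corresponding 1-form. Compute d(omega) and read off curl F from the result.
d(omega) = (2*x - 2*y) dy ∧ dz + (0) dz ∧ dx + (3 - 2*z) dx ∧ dy; curl F = (2*x - 2*y, 0, 3 - 2*z)

d omega = sum_{i<j} (∂f_j/∂x_i - ∂f_i/∂x_j) dx_i ∧ dx_j. Under the identification (dy ∧ dz, dz ∧ dx, dx ∧ dy) ↔ (e_x, e_y, e_z), the coefficients are exactly the components of curl F. Compute:
  ∂R/∂y - ∂Q/∂z = (-4*y) - (-2*x - 2*y) = 2*x - 2*y
  ∂P/∂z - ∂R/∂x = (0) - (0) = 0
  ∂Q/∂x - ∂P/∂y = (-2*z) - (-3) = 3 - 2*z.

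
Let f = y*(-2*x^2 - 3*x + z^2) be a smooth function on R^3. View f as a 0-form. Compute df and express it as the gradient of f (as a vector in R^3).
df = (y*(-4*x - 3)) dx + (-2*x^2 - 3*x + z^2) dy + (2*y*z) dz; grad f = (y*(-4*x - 3), -2*x^2 - 3*x + z^2, 2*y*z)

For a 0-form f, d f = (∂f/∂x) dx + (∂f/∂y) dy + (∂f/∂z) dz. The components of the vector representation are exactly the entries of grad f in Cartesian coordinates:
  ∂f/∂x = y*(-4*x - 3)
  ∂f/∂y = -2*x^2 - 3*x + z^2
  ∂f/∂z = 2*y*z.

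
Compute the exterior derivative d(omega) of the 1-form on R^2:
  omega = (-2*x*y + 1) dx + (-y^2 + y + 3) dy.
d(omega) = (2*x) dx ∧ dy

For a 1-form omega = sum_i f_i dx_i, the exterior derivative is
  d(omega) = sum_{i < j} (∂f_j/∂x_i - ∂f_i/∂x_j) dx_i ∧ dx_j.
  coefficient of dx ∧ dy: ∂f_2/∂x - ∂f_1/∂y = ∂(-y^2 + y + 3)/∂x - ∂(-2*x*y + 1)/∂y = 2*x
Assembling: d(omega) = (2*x) dx ∧ dy.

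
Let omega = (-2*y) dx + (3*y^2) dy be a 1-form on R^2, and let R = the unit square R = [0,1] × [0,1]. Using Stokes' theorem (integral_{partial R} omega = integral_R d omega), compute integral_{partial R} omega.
integral_(partial R) omega = 2

Stokes: integral_partial_R omega = integral_R d omega with d omega = (∂Q/∂x - ∂P/∂y) dx ∧ dy.
  ∂Q/∂x = 0
  ∂P/∂y = -2
  integrand = ∂Q/∂x - ∂P/∂y = 2.
Integrating over R: integral_0^1 integral_0^1 (2) dx dy = 2.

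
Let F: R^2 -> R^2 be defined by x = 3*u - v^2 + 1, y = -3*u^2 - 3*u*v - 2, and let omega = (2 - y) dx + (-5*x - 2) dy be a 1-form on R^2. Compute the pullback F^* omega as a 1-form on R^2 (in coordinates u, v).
F^* omega = (99*u^2 - 30*u*v^2 + 54*u*v + 42*u - 15*v^3 + 21*v + 12) du + (-6*u^2*v + 45*u^2 - 21*u*v^2 + 21*u - 8*v) dv

Using F^*(f dg) = (f ∘ F) d(g ∘ F), substitute each coordinate x_i by F_i(u, v) in f_i, and replace dx_i by d F_i = (∂F_i/∂u) du + (∂F_i/∂v) dv.
  For the x component: f_1(F) = 3*u^2 + 3*u*v + 4; d F_1 = (3) du + (-2*v) dv
  For the y component: f_2(F) = -15*u + 5*v^2 - 7; d F_2 = (-6*u - 3*v) du + (-3*u) dv
Combining and collecting du, dv coefficients:
  coeff of du: 99*u^2 - 30*u*v^2 + 54*u*v + 42*u - 15*v^3 + 21*v + 12
  coeff of dv: -6*u^2*v + 45*u^2 - 21*u*v^2 + 21*u - 8*v
F^* omega = (99*u^2 - 30*u*v^2 + 54*u*v + 42*u - 15*v^3 + 21*v + 12) du + (-6*u^2*v + 45*u^2 - 21*u*v^2 + 21*u - 8*v) dv.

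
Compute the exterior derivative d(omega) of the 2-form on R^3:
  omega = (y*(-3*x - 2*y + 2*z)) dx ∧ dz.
d(omega) = (3*x + 4*y - 2*z) dx ∧ dy ∧ dz

For a 2-form omega = sum_{i<j} g_{ij} dx_i ∧ dx_j, the exterior derivative is
  d(omega) = sum_{i<j} d(g_{ij}) ∧ dx_i ∧ dx_j = sum_{i<j, k} (∂g_{ij}/∂x_k) dx_k ∧ dx_i ∧ dx_j.
Expand each term, using dx_k ∧ dx_i ∧ dx_j = sgn(permutation) dx_{(a)} ∧ dx_{(b)} ∧ dx_{(c)} with (a < b < c) sorted:
  d(y*(-3*x - 2*y + 2*z)) includes (∂/∂y)(y*(-3*x - 2*y + 2*z)) dy = (-3*x - 4*y + 2*z) dy, which multiplied by dx ∧ dz gives (3*x + 4*y - 2*z) dx ∧ dy ∧ dz
Collecting like 3-forms: d(omega) = (3*x + 4*y - 2*z) dx ∧ dy ∧ dz.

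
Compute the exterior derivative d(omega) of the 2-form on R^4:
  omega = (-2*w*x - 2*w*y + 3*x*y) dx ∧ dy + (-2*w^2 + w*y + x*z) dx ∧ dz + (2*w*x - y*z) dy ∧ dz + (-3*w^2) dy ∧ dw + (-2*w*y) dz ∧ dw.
d(omega) = (-2*x - 2*y) dx ∧ dy ∧ dw + (w) dx ∧ dy ∧ dz + (-4*w + y) dx ∧ dz ∧ dw + (-2*w + 2*x) dy ∧ dz ∧ dw

For a 2-form omega = sum_{i<j} g_{ij} dx_i ∧ dx_j, the exterior derivative is
  d(omega) = sum_{i<j} d(g_{ij}) ∧ dx_i ∧ dx_j = sum_{i<j, k} (∂g_{ij}/∂x_k) dx_k ∧ dx_i ∧ dx_j.
Expand each term, using dx_k ∧ dx_i ∧ dx_j = sgn(permutation) dx_{(a)} ∧ dx_{(b)} ∧ dx_{(c)} with (a < b < c) sorted:
  d(-2*w*x - 2*w*y + 3*x*y) includes (∂/∂w)(-2*w*x - 2*w*y + 3*x*y) dw = (-2*x - 2*y) dw, which multiplied by dx ∧ dy gives (-2*x - 2*y) dx ∧ dy ∧ dw
  d(-2*w^2 + w*y + x*z) includes (∂/∂y)(-2*w^2 + w*y + x*z) dy = (w) dy, which multiplied by dx ∧ dz gives (-w) dx ∧ dy ∧ dz
  d(-2*w^2 + w*y + x*z) includes (∂/∂w)(-2*w^2 + w*y + x*z) dw = (-4*w + y) dw, which multiplied by dx ∧ dz gives (-4*w + y) dx ∧ dz ∧ dw
  d(2*w*x - y*z) includes (∂/∂x)(2*w*x - y*z) dx = (2*w) dx, which multiplied by dy ∧ dz gives (2*w) dx ∧ dy ∧ dz
  d(2*w*x - y*z) includes (∂/∂w)(2*w*x - y*z) dw = (2*x) dw, which multiplied by dy ∧ dz gives (2*x) dy ∧ dz ∧ dw
  d(-2*w*y) includes (∂/∂y)(-2*w*y) dy = (-2*w) dy, which multiplied by dz ∧ dw gives (-2*w) dy ∧ dz ∧ dw
Collecting like 3-forms: d(omega) = (-2*x - 2*y) dx ∧ dy ∧ dw + (w) dx ∧ dy ∧ dz + (-4*w + y) dx ∧ dz ∧ dw + (-2*w + 2*x) dy ∧ dz ∧ dw.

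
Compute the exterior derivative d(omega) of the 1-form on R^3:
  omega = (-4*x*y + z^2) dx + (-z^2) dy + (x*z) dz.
d(omega) = (4*x) dx ∧ dy + (-z) dx ∧ dz + (2*z) dy ∧ dz

For a 1-form omega = sum_i f_i dx_i, the exterior derivative is
  d(omega) = sum_{i < j} (∂f_j/∂x_i - ∂f_i/∂x_j) dx_i ∧ dx_j.
  coefficient of dx ∧ dy: ∂f_2/∂x - ∂f_1/∂y = ∂(-z^2)/∂x - ∂(-4*x*y + z^2)/∂y = 4*x
  coefficient of dx ∧ dz: ∂f_3/∂x - ∂f_1/∂z = ∂(x*z)/∂x - ∂(-4*x*y + z^2)/∂z = -z
  coefficient of dy ∧ dz: ∂f_3/∂y - ∂f_2/∂z = ∂(x*z)/∂y - ∂(-z^2)/∂z = 2*z
Assembling: d(omega) = (4*x) dx ∧ dy + (-z) dx ∧ dz + (2*z) dy ∧ dz.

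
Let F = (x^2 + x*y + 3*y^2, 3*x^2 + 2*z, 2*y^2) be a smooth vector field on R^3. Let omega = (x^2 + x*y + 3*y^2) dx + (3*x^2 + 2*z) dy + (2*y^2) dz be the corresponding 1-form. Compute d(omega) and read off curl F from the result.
d(omega) = (4*y - 2) dy ∧ dz + (0) dz ∧ dx + (5*x - 6*y) dx ∧ dy; curl F = (4*y - 2, 0, 5*x - 6*y)

d omega = sum_{i<j} (∂f_j/∂x_i - ∂f_i/∂x_j) dx_i ∧ dx_j. Under the identification (dy ∧ dz, dz ∧ dx, dx ∧ dy) ↔ (e_x, e_y, e_z), the coefficients are exactly the components of curl F. Compute:
  ∂R/∂y - ∂Q/∂z = (4*y) - (2) = 4*y - 2
  ∂P/∂z - ∂R/∂x = (0) - (0) = 0
  ∂Q/∂x - ∂P/∂y = (6*x) - (x + 6*y) = 5*x - 6*y.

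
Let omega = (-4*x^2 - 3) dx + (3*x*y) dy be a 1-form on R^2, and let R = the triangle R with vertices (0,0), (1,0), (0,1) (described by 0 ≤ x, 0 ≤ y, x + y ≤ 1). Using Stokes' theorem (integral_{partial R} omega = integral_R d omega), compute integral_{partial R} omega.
integral_(partial R) omega = 1/2

Stokes: integral_partial_R omega = integral_R d omega with d omega = (∂Q/∂x - ∂P/∂y) dx ∧ dy.
  ∂Q/∂x = 3*y
  ∂P/∂y = 0
  integrand = ∂Q/∂x - ∂P/∂y = 3*y.
Integrating over R: integral_0^1 integral_0^{1-x} (3*y) dy dx = 1/2.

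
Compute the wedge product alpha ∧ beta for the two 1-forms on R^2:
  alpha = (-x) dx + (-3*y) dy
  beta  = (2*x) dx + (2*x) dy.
alpha ∧ beta = (2*x*(-x + 3*y)) dx ∧ dy

Distribute the wedge, using dx_i ∧ dx_j = -dx_j ∧ dx_i and dx_i ∧ dx_i = 0. For each pair (i, j) with i < j, the coefficient of dx_i ∧ dx_j in alpha ∧ beta is (alpha_i * beta_j - alpha_j * beta_i). Collecting: alpha ∧ beta = (2*x*(-x + 3*y)) dx ∧ dy.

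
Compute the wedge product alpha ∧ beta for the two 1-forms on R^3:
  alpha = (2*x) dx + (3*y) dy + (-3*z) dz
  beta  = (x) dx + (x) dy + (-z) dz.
alpha ∧ beta = (x*(2*x - 3*y)) dx ∧ dy + (x*z) dx ∧ dz + (3*z*(x - y)) dy ∧ dz

Distribute the wedge, using dx_i ∧ dx_j = -dx_j ∧ dx_i and dx_i ∧ dx_i = 0. For each pair (i, j) with i < j, the coefficient of dx_i ∧ dx_j in alpha ∧ beta is (alpha_i * beta_j - alpha_j * beta_i). Collecting: alpha ∧ beta = (x*(2*x - 3*y)) dx ∧ dy + (x*z) dx ∧ dz + (3*z*(x - y)) dy ∧ dz.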